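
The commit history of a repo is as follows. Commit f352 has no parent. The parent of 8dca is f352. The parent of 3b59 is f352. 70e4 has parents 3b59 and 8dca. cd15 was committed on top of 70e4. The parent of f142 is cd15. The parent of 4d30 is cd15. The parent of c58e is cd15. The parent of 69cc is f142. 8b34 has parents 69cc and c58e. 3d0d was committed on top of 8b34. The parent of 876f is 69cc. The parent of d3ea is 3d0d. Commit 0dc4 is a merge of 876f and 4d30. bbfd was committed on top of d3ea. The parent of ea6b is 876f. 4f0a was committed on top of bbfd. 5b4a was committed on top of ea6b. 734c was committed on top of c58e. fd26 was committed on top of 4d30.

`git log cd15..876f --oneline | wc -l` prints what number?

Reachable from 876f: {3b59, 69cc, 70e4, 876f, 8dca, cd15, f142, f352}.
Reachable from cd15: {3b59, 70e4, 8dca, cd15, f352}.
In 876f's history but not cd15's: {69cc, 876f, f142} — 3 commits.

3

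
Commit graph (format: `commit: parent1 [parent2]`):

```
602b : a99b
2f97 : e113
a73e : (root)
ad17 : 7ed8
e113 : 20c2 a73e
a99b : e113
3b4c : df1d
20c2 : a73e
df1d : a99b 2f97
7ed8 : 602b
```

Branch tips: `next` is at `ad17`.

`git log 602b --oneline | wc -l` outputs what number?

5

Walking parent pointers from 602b: reachable set = {20c2, 602b, a73e, a99b, e113}.
That is 5 commits.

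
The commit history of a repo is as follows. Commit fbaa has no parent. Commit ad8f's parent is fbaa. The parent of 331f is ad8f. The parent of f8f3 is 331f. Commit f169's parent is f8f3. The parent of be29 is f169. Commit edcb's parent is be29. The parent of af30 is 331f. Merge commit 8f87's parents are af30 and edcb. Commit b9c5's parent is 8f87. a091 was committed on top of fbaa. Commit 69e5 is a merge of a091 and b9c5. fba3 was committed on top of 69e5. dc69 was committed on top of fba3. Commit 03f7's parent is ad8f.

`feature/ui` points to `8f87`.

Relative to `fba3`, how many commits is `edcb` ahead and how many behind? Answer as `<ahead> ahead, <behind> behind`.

0 ahead, 6 behind

Reachable from edcb: {331f, ad8f, be29, edcb, f169, f8f3, fbaa}.
Reachable from fba3: {331f, 69e5, 8f87, a091, ad8f, af30, b9c5, be29, edcb, f169, f8f3, fba3, fbaa}.
Only in edcb's history (ahead): {} — 0.
Only in fba3's history (behind): {69e5, 8f87, a091, af30, b9c5, fba3} — 6.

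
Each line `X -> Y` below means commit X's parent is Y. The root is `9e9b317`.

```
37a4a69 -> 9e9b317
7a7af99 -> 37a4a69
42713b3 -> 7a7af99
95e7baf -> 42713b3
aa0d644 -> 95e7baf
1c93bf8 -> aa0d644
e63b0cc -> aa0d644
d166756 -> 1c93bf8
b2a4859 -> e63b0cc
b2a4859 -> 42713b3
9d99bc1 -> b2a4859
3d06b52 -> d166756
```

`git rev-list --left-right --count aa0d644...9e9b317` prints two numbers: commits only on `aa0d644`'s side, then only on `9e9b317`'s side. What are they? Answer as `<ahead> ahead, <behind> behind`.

Reachable from aa0d644: {37a4a69, 42713b3, 7a7af99, 95e7baf, 9e9b317, aa0d644}.
Reachable from 9e9b317: {9e9b317}.
Only in aa0d644's history (ahead): {37a4a69, 42713b3, 7a7af99, 95e7baf, aa0d644} — 5.
Only in 9e9b317's history (behind): {} — 0.

5 ahead, 0 behind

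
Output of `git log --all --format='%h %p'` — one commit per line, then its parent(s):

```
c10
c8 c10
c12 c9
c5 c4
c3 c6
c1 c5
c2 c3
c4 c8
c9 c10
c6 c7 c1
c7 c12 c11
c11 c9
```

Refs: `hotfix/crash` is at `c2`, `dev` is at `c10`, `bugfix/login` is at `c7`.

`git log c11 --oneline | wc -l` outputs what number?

Walking parent pointers from c11: reachable set = {c10, c11, c9}.
That is 3 commits.

3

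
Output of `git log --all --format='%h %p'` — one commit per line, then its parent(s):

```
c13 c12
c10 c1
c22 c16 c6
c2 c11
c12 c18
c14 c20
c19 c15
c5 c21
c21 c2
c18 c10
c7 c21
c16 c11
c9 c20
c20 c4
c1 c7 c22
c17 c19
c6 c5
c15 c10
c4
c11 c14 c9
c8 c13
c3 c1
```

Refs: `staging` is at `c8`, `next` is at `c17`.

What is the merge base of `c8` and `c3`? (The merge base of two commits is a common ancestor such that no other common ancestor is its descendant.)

c1

Ancestors of c8: {c1, c10, c11, c12, c13, c14, c16, c18, c2, c20, c21, c22, c4, c5, c6, c7, c8, c9}.
Ancestors of c3: {c1, c11, c14, c16, c2, c20, c21, c22, c3, c4, c5, c6, c7, c9}.
Common ancestors: {c1, c11, c14, c16, c2, c20, c21, c22, c4, c5, c6, c7, c9}.
Among these, c1 is not an ancestor of any other common ancestor — it is the merge base.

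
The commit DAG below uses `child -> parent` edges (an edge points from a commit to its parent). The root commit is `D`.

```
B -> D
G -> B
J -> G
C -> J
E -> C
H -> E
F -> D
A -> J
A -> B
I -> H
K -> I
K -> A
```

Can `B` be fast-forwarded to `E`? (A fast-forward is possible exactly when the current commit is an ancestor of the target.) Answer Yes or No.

Yes

A fast-forward from B to E is possible iff B is an ancestor of E.
Ancestors of E: {B, C, D, E, G, J}.
B is among them, so fast-forward is possible.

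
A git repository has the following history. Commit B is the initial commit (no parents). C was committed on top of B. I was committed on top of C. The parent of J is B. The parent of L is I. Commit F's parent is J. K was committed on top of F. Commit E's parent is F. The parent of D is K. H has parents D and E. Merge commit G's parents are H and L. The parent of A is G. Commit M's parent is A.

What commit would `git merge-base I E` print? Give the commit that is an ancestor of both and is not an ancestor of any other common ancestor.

B

Ancestors of I: {B, C, I}.
Ancestors of E: {B, E, F, J}.
Common ancestors: {B}.
The only common ancestor is B, so it is the merge base.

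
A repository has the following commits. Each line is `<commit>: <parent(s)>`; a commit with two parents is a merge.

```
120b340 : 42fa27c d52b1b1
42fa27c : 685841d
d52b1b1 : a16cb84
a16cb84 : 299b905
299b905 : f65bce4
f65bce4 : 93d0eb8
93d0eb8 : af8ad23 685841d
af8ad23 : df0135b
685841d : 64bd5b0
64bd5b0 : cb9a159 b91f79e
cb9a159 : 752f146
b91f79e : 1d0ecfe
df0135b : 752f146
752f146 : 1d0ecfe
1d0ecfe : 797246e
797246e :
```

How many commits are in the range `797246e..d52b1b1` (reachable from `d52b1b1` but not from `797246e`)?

Reachable from d52b1b1: {1d0ecfe, 299b905, 64bd5b0, 685841d, 752f146, 797246e, 93d0eb8, a16cb84, af8ad23, b91f79e, cb9a159, d52b1b1, df0135b, f65bce4}.
Reachable from 797246e: {797246e}.
In d52b1b1's history but not 797246e's: {1d0ecfe, 299b905, 64bd5b0, 685841d, 752f146, 93d0eb8, a16cb84, af8ad23, b91f79e, cb9a159, d52b1b1, df0135b, f65bce4} — 13 commits.

13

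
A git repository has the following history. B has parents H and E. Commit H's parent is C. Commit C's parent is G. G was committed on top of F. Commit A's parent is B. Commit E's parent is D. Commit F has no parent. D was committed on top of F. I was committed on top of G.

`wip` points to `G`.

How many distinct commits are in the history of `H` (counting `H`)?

4

Walking parent pointers from H: reachable set = {C, F, G, H}.
That is 4 commits.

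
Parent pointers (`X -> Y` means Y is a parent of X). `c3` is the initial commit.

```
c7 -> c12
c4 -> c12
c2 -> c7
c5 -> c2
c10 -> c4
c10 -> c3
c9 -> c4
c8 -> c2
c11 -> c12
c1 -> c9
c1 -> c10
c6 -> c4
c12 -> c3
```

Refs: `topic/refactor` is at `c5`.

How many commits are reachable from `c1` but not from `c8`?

Reachable from c1: {c1, c10, c12, c3, c4, c9}.
Reachable from c8: {c12, c2, c3, c7, c8}.
In c1's history but not c8's: {c1, c10, c4, c9} — 4 commits.

4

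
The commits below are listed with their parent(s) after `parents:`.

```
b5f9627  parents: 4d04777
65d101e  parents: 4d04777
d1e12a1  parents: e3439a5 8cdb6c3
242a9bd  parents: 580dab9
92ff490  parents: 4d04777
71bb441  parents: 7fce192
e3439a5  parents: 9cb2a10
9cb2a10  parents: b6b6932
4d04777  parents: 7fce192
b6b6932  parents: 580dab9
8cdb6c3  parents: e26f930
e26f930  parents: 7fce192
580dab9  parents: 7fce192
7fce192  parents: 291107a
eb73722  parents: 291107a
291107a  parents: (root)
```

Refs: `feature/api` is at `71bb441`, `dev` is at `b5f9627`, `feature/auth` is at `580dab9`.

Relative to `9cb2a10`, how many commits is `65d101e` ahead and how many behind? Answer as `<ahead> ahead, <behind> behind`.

2 ahead, 3 behind

Reachable from 65d101e: {291107a, 4d04777, 65d101e, 7fce192}.
Reachable from 9cb2a10: {291107a, 580dab9, 7fce192, 9cb2a10, b6b6932}.
Only in 65d101e's history (ahead): {4d04777, 65d101e} — 2.
Only in 9cb2a10's history (behind): {580dab9, 9cb2a10, b6b6932} — 3.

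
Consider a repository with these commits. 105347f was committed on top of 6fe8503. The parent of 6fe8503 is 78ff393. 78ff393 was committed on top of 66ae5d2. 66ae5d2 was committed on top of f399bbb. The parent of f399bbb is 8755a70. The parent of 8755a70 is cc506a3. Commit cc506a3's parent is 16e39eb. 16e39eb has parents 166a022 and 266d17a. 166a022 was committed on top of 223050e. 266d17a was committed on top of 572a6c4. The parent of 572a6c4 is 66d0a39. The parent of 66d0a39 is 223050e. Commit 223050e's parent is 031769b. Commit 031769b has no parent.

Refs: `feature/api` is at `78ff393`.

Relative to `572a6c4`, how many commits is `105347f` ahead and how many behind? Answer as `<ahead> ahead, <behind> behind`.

10 ahead, 0 behind

Reachable from 105347f: {031769b, 105347f, 166a022, 16e39eb, 223050e, 266d17a, 572a6c4, 66ae5d2, 66d0a39, 6fe8503, 78ff393, 8755a70, cc506a3, f399bbb}.
Reachable from 572a6c4: {031769b, 223050e, 572a6c4, 66d0a39}.
Only in 105347f's history (ahead): {105347f, 166a022, 16e39eb, 266d17a, 66ae5d2, 6fe8503, 78ff393, 8755a70, cc506a3, f399bbb} — 10.
Only in 572a6c4's history (behind): {} — 0.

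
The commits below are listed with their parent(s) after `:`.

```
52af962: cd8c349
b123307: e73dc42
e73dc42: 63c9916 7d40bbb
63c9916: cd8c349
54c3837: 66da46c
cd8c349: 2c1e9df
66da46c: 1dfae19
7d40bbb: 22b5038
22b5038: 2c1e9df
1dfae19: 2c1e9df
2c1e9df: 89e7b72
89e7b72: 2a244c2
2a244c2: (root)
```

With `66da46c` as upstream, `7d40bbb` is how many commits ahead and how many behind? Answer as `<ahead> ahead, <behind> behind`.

2 ahead, 2 behind

Reachable from 7d40bbb: {22b5038, 2a244c2, 2c1e9df, 7d40bbb, 89e7b72}.
Reachable from 66da46c: {1dfae19, 2a244c2, 2c1e9df, 66da46c, 89e7b72}.
Only in 7d40bbb's history (ahead): {22b5038, 7d40bbb} — 2.
Only in 66da46c's history (behind): {1dfae19, 66da46c} — 2.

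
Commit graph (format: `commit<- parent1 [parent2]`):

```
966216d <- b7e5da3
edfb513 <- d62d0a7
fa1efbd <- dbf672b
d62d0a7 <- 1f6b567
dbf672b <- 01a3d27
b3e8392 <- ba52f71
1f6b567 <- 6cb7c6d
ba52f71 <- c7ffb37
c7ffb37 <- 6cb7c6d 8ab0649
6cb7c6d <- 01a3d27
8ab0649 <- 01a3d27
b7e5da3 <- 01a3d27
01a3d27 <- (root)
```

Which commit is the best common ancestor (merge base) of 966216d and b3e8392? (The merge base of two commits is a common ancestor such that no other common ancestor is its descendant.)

Ancestors of 966216d: {01a3d27, 966216d, b7e5da3}.
Ancestors of b3e8392: {01a3d27, 6cb7c6d, 8ab0649, b3e8392, ba52f71, c7ffb37}.
Common ancestors: {01a3d27}.
The only common ancestor is 01a3d27, so it is the merge base.

01a3d27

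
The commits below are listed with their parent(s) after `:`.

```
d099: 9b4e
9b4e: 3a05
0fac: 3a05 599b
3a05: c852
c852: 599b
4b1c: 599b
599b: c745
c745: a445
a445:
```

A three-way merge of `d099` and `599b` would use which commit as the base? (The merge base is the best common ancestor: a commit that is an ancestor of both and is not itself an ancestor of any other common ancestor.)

599b

Ancestors of d099: {3a05, 599b, 9b4e, a445, c745, c852, d099}.
Ancestors of 599b: {599b, a445, c745}.
Common ancestors: {599b, a445, c745}.
Among these, 599b is not an ancestor of any other common ancestor — it is the merge base.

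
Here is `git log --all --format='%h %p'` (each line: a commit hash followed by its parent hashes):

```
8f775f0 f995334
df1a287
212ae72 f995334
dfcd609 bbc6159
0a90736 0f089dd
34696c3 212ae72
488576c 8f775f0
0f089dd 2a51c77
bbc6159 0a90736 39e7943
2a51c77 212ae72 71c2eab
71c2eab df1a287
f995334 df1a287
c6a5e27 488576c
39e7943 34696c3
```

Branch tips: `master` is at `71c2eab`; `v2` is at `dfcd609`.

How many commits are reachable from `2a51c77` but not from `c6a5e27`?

3

Reachable from 2a51c77: {212ae72, 2a51c77, 71c2eab, df1a287, f995334}.
Reachable from c6a5e27: {488576c, 8f775f0, c6a5e27, df1a287, f995334}.
In 2a51c77's history but not c6a5e27's: {212ae72, 2a51c77, 71c2eab} — 3 commits.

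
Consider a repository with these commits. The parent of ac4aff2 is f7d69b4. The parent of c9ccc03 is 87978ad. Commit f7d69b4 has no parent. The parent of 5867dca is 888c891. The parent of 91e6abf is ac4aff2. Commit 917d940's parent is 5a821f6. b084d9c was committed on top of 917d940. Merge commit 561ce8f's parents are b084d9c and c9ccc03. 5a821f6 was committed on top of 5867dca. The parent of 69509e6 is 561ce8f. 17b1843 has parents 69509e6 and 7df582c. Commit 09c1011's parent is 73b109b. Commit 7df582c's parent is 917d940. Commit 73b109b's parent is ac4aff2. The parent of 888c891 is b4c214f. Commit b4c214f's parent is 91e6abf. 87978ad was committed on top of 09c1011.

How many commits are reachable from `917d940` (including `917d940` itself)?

Walking parent pointers from 917d940: reachable set = {5867dca, 5a821f6, 888c891, 917d940, 91e6abf, ac4aff2, b4c214f, f7d69b4}.
That is 8 commits.

8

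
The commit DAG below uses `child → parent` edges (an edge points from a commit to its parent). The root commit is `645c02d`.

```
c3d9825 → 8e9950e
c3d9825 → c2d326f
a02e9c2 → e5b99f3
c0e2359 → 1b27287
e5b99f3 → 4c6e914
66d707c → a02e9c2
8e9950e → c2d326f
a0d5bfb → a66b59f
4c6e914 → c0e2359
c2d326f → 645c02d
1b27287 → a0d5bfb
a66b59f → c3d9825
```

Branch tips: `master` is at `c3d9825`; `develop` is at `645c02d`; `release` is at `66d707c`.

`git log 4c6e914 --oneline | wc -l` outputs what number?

9

Walking parent pointers from 4c6e914: reachable set = {1b27287, 4c6e914, 645c02d, 8e9950e, a0d5bfb, a66b59f, c0e2359, c2d326f, c3d9825}.
That is 9 commits.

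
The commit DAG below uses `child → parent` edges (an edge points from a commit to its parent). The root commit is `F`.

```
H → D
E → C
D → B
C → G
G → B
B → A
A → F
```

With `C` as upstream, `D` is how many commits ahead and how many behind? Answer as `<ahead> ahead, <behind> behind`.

Reachable from D: {A, B, D, F}.
Reachable from C: {A, B, C, F, G}.
Only in D's history (ahead): {D} — 1.
Only in C's history (behind): {C, G} — 2.

1 ahead, 2 behind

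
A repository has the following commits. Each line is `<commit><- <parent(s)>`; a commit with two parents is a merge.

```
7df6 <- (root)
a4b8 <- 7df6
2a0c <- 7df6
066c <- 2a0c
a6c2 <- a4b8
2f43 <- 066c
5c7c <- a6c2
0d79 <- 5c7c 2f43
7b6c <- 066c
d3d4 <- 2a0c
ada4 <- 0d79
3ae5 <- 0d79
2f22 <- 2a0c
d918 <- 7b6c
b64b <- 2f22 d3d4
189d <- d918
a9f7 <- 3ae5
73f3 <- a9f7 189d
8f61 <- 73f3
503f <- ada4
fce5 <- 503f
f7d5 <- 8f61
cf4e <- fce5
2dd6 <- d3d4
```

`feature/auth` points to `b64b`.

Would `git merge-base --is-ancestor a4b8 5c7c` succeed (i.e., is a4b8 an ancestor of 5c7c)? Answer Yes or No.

Ancestors of 5c7c (commits reachable by following parents): {5c7c, 7df6, a4b8, a6c2}.
a4b8 is in that set, so it is an ancestor of 5c7c.

Yes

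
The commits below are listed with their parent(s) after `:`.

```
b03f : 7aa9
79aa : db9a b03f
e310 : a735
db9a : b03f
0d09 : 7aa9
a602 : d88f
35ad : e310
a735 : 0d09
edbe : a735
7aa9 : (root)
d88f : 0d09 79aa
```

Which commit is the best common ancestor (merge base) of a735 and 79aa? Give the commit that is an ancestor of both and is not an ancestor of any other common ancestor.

Ancestors of a735: {0d09, 7aa9, a735}.
Ancestors of 79aa: {79aa, 7aa9, b03f, db9a}.
Common ancestors: {7aa9}.
The only common ancestor is 7aa9, so it is the merge base.

7aa9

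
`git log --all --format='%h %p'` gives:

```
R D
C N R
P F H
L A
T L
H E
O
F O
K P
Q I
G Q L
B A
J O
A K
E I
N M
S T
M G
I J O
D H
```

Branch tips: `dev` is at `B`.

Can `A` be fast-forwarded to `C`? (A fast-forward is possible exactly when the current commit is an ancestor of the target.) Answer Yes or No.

Yes

A fast-forward from A to C is possible iff A is an ancestor of C.
Ancestors of C: {A, C, D, E, F, G, H, I, J, K, L, M, N, O, P, Q, R}.
A is among them, so fast-forward is possible.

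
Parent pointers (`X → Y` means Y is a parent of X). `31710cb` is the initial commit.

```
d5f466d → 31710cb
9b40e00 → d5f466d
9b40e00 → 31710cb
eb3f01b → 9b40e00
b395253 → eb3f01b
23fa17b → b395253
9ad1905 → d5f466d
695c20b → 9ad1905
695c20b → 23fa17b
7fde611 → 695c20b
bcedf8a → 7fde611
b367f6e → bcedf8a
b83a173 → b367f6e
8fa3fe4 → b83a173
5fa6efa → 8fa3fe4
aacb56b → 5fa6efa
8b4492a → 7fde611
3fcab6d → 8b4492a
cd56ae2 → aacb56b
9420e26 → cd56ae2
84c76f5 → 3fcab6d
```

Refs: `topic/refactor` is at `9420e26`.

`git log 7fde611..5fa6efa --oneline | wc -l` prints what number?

5

Reachable from 5fa6efa: {23fa17b, 31710cb, 5fa6efa, 695c20b, 7fde611, 8fa3fe4, 9ad1905, 9b40e00, b367f6e, b395253, b83a173, bcedf8a, d5f466d, eb3f01b}.
Reachable from 7fde611: {23fa17b, 31710cb, 695c20b, 7fde611, 9ad1905, 9b40e00, b395253, d5f466d, eb3f01b}.
In 5fa6efa's history but not 7fde611's: {5fa6efa, 8fa3fe4, b367f6e, b83a173, bcedf8a} — 5 commits.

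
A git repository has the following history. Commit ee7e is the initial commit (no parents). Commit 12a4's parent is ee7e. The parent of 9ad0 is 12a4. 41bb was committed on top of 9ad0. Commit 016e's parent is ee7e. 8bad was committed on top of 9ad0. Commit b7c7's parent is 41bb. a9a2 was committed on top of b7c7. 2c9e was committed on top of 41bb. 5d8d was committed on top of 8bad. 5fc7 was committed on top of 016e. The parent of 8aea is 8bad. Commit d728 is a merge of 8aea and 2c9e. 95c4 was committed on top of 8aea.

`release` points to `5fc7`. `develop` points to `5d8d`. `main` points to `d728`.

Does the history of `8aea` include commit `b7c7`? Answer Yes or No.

Ancestors of 8aea: {12a4, 8aea, 8bad, 9ad0, ee7e}.
b7c7 is not in that set, so it is not an ancestor of 8aea.

No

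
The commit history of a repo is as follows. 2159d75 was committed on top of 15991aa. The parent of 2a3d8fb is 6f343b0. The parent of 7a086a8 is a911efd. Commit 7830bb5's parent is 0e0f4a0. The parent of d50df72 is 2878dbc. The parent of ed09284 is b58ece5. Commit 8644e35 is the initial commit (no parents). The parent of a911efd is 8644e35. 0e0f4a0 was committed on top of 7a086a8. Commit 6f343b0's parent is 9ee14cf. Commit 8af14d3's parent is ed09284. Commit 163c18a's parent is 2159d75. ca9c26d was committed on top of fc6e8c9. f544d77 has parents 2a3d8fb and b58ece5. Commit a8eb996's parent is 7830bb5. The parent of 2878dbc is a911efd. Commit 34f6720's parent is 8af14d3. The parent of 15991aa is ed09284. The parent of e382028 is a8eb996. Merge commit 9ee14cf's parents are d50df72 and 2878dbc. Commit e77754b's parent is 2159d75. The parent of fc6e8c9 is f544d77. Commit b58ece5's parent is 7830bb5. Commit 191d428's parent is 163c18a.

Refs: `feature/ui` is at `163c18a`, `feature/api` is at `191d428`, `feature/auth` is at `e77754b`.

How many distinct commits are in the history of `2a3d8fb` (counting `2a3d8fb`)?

7

Walking parent pointers from 2a3d8fb: reachable set = {2878dbc, 2a3d8fb, 6f343b0, 8644e35, 9ee14cf, a911efd, d50df72}.
That is 7 commits.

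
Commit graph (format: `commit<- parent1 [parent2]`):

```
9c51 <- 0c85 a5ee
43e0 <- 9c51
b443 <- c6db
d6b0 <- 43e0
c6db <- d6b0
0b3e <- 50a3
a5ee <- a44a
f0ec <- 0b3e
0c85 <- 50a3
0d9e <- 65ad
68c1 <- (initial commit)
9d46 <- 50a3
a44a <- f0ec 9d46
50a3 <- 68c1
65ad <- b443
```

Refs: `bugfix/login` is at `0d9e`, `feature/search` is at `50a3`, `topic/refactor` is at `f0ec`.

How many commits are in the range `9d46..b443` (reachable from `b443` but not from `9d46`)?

Reachable from b443: {0b3e, 0c85, 43e0, 50a3, 68c1, 9c51, 9d46, a44a, a5ee, b443, c6db, d6b0, f0ec}.
Reachable from 9d46: {50a3, 68c1, 9d46}.
In b443's history but not 9d46's: {0b3e, 0c85, 43e0, 9c51, a44a, a5ee, b443, c6db, d6b0, f0ec} — 10 commits.

10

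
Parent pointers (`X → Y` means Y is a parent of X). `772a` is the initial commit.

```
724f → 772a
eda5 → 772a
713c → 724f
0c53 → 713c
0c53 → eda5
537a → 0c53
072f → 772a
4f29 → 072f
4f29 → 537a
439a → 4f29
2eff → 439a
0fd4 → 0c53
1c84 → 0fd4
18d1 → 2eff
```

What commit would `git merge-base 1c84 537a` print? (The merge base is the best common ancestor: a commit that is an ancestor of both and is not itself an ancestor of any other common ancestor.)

0c53

Ancestors of 1c84: {0c53, 0fd4, 1c84, 713c, 724f, 772a, eda5}.
Ancestors of 537a: {0c53, 537a, 713c, 724f, 772a, eda5}.
Common ancestors: {0c53, 713c, 724f, 772a, eda5}.
Among these, 0c53 is not an ancestor of any other common ancestor — it is the merge base.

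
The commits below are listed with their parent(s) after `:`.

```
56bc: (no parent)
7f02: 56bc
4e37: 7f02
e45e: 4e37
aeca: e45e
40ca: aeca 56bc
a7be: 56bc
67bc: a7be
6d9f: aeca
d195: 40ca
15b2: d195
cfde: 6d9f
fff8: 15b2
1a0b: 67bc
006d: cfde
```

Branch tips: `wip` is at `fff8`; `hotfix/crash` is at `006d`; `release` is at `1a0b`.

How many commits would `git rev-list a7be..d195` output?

Reachable from d195: {40ca, 4e37, 56bc, 7f02, aeca, d195, e45e}.
Reachable from a7be: {56bc, a7be}.
In d195's history but not a7be's: {40ca, 4e37, 7f02, aeca, d195, e45e} — 6 commits.

6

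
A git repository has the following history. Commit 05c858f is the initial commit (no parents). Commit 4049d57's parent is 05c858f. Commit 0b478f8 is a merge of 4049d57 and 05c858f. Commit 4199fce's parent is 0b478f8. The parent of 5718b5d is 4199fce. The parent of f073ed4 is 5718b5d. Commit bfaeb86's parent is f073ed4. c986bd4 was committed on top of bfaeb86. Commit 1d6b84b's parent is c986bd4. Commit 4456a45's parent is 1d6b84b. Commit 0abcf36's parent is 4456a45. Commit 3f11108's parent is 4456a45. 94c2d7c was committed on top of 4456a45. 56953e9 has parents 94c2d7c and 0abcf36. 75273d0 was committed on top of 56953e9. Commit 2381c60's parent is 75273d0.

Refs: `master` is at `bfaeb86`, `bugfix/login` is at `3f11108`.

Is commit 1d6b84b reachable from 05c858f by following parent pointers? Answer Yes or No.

No

Ancestors of 05c858f: {05c858f}.
1d6b84b is not in that set, so it is not an ancestor of 05c858f.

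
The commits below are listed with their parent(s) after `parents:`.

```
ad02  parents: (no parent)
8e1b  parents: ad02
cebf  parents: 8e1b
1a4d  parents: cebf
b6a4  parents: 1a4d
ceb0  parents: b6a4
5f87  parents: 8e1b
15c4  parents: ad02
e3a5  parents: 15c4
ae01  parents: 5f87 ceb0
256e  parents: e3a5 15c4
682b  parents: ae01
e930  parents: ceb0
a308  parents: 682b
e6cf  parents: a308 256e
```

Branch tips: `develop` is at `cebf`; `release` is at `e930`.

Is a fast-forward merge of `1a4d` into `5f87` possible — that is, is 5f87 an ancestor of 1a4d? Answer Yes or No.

No

A fast-forward from 5f87 to 1a4d is possible iff 5f87 is an ancestor of 1a4d.
Ancestors of 1a4d: {1a4d, 8e1b, ad02, cebf}.
5f87 is not among them, so fast-forward is not possible.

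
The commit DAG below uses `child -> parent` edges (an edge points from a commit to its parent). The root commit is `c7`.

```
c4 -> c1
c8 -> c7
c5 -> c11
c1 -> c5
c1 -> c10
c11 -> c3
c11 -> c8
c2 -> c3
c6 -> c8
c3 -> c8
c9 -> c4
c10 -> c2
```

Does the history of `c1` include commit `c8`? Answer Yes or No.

Ancestors of c1 (commits reachable by following parents): {c1, c10, c11, c2, c3, c5, c7, c8}.
c8 is in that set, so it is an ancestor of c1.

Yes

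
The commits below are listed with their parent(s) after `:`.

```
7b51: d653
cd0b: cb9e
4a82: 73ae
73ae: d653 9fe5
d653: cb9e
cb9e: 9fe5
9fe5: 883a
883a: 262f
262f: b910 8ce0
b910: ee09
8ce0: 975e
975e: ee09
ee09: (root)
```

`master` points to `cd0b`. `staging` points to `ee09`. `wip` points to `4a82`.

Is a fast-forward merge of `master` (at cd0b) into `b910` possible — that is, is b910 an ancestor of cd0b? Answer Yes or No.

Yes

A fast-forward from b910 to cd0b is possible iff b910 is an ancestor of cd0b.
Ancestors of cd0b: {262f, 883a, 8ce0, 975e, 9fe5, b910, cb9e, cd0b, ee09}.
b910 is among them, so fast-forward is possible.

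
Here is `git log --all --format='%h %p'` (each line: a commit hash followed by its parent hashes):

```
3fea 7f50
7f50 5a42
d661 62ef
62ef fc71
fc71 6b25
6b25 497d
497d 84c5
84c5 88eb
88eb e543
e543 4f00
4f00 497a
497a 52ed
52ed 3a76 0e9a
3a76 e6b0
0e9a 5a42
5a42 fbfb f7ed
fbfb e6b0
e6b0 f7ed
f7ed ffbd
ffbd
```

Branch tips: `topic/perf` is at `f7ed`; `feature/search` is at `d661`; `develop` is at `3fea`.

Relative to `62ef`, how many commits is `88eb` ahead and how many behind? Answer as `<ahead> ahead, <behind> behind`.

Reachable from 88eb: {0e9a, 3a76, 497a, 4f00, 52ed, 5a42, 88eb, e543, e6b0, f7ed, fbfb, ffbd}.
Reachable from 62ef: {0e9a, 3a76, 497a, 497d, 4f00, 52ed, 5a42, 62ef, 6b25, 84c5, 88eb, e543, e6b0, f7ed, fbfb, fc71, ffbd}.
Only in 88eb's history (ahead): {} — 0.
Only in 62ef's history (behind): {497d, 62ef, 6b25, 84c5, fc71} — 5.

0 ahead, 5 behind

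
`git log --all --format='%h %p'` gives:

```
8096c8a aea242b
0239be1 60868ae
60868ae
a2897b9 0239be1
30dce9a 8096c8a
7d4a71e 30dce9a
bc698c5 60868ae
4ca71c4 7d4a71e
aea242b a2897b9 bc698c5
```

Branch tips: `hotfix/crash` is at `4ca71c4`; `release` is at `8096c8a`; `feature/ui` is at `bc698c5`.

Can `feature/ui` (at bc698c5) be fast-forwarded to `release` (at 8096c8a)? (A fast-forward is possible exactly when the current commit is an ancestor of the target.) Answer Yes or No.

A fast-forward from bc698c5 to 8096c8a is possible iff bc698c5 is an ancestor of 8096c8a.
Ancestors of 8096c8a: {0239be1, 60868ae, 8096c8a, a2897b9, aea242b, bc698c5}.
bc698c5 is among them, so fast-forward is possible.

Yes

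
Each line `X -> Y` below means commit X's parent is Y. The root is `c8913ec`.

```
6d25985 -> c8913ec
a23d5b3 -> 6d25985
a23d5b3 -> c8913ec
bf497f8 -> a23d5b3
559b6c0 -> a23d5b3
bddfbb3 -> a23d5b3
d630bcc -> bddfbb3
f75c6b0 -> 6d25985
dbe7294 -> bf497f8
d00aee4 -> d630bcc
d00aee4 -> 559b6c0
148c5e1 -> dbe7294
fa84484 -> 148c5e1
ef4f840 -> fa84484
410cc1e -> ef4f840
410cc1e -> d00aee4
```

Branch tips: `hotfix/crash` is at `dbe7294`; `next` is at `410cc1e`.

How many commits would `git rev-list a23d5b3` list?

Walking parent pointers from a23d5b3: reachable set = {6d25985, a23d5b3, c8913ec}.
That is 3 commits.

3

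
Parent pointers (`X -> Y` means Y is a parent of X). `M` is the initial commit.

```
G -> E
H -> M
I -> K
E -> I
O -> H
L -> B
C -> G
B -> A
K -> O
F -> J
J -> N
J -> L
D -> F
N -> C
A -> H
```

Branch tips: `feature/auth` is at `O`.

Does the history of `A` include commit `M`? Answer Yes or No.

Yes

Ancestors of A (commits reachable by following parents): {A, H, M}.
M is in that set, so it is an ancestor of A.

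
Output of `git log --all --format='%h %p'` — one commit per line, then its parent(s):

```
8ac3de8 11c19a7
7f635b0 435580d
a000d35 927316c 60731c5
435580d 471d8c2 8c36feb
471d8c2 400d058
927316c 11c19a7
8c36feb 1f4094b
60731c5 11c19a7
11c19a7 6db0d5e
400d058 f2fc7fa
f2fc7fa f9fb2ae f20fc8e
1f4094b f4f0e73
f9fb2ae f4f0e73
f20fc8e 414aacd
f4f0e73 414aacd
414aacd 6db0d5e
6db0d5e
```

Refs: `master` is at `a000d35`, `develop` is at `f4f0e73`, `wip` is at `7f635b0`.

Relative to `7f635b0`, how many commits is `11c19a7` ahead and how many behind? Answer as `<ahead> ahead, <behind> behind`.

Reachable from 11c19a7: {11c19a7, 6db0d5e}.
Reachable from 7f635b0: {1f4094b, 400d058, 414aacd, 435580d, 471d8c2, 6db0d5e, 7f635b0, 8c36feb, f20fc8e, f2fc7fa, f4f0e73, f9fb2ae}.
Only in 11c19a7's history (ahead): {11c19a7} — 1.
Only in 7f635b0's history (behind): {1f4094b, 400d058, 414aacd, 435580d, 471d8c2, 7f635b0, 8c36feb, f20fc8e, f2fc7fa, f4f0e73, f9fb2ae} — 11.

1 ahead, 11 behind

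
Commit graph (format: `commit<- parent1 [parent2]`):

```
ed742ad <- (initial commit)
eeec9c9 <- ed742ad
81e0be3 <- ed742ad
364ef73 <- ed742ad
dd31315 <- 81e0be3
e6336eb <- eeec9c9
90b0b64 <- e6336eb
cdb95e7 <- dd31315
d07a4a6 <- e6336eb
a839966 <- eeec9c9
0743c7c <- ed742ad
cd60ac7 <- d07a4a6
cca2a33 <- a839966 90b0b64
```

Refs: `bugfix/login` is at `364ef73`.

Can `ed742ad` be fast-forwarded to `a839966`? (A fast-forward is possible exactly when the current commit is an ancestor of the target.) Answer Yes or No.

Yes

A fast-forward from ed742ad to a839966 is possible iff ed742ad is an ancestor of a839966.
Ancestors of a839966: {a839966, ed742ad, eeec9c9}.
ed742ad is among them, so fast-forward is possible.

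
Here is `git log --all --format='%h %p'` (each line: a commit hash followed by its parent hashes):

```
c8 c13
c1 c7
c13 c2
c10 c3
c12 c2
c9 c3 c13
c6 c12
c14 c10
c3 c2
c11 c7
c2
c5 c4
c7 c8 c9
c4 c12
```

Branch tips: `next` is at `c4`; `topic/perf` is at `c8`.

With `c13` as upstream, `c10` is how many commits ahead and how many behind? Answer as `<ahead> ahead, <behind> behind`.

2 ahead, 1 behind

Reachable from c10: {c10, c2, c3}.
Reachable from c13: {c13, c2}.
Only in c10's history (ahead): {c10, c3} — 2.
Only in c13's history (behind): {c13} — 1.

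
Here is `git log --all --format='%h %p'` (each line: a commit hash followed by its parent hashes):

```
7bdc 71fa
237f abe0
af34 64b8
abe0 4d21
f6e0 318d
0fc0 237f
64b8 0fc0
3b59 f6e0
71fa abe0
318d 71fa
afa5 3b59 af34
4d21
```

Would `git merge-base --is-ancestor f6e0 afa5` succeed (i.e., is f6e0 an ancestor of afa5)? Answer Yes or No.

Ancestors of afa5 (commits reachable by following parents): {0fc0, 237f, 318d, 3b59, 4d21, 64b8, 71fa, abe0, af34, afa5, f6e0}.
f6e0 is in that set, so it is an ancestor of afa5.

Yes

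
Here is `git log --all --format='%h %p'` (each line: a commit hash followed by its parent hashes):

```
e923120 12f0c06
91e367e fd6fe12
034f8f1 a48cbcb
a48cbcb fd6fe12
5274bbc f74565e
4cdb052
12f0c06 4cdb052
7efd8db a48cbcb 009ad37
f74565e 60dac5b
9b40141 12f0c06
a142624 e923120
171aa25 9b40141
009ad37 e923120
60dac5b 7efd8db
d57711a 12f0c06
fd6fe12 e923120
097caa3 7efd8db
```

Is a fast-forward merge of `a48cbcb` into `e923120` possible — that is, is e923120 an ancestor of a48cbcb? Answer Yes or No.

A fast-forward from e923120 to a48cbcb is possible iff e923120 is an ancestor of a48cbcb.
Ancestors of a48cbcb: {12f0c06, 4cdb052, a48cbcb, e923120, fd6fe12}.
e923120 is among them, so fast-forward is possible.

Yes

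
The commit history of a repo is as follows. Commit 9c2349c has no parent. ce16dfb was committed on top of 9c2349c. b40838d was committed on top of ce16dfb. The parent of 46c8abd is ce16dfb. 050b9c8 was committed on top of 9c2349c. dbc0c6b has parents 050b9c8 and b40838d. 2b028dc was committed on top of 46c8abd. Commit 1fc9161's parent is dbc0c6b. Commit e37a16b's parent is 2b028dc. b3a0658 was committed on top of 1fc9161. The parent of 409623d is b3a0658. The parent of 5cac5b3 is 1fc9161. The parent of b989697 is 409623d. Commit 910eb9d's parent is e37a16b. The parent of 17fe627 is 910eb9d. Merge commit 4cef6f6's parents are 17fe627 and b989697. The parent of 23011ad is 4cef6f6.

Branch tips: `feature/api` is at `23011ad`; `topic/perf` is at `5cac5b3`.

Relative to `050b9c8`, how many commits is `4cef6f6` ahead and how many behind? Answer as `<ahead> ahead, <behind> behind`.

13 ahead, 0 behind

Reachable from 4cef6f6: {050b9c8, 17fe627, 1fc9161, 2b028dc, 409623d, 46c8abd, 4cef6f6, 910eb9d, 9c2349c, b3a0658, b40838d, b989697, ce16dfb, dbc0c6b, e37a16b}.
Reachable from 050b9c8: {050b9c8, 9c2349c}.
Only in 4cef6f6's history (ahead): {17fe627, 1fc9161, 2b028dc, 409623d, 46c8abd, 4cef6f6, 910eb9d, b3a0658, b40838d, b989697, ce16dfb, dbc0c6b, e37a16b} — 13.
Only in 050b9c8's history (behind): {} — 0.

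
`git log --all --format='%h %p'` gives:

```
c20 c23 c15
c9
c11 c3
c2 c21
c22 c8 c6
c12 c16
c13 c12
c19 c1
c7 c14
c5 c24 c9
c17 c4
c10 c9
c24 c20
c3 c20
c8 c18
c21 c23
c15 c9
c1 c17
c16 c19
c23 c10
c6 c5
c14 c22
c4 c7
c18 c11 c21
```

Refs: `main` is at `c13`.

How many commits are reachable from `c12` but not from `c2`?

Reachable from c12: {c1, c10, c11, c12, c14, c15, c16, c17, c18, c19, c20, c21, c22, c23, c24, c3, c4, c5, c6, c7, c8, c9}.
Reachable from c2: {c10, c2, c21, c23, c9}.
In c12's history but not c2's: {c1, c11, c12, c14, c15, c16, c17, c18, c19, c20, c22, c24, c3, c4, c5, c6, c7, c8} — 18 commits.

18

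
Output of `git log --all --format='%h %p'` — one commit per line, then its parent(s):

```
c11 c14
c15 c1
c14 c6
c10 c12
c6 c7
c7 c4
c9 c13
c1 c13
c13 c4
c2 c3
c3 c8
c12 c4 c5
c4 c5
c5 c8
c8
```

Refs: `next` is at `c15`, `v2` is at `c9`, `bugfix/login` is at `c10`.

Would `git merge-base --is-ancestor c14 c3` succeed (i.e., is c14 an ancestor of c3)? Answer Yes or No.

Ancestors of c3: {c3, c8}.
c14 is not in that set, so it is not an ancestor of c3.

No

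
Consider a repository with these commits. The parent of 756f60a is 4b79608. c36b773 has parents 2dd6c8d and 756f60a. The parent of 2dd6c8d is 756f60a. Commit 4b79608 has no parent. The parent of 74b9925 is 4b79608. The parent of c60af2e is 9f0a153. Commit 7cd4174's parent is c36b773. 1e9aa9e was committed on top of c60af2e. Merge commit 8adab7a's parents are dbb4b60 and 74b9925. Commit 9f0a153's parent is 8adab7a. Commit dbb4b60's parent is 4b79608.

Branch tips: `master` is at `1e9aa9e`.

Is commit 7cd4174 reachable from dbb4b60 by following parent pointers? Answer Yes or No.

No

Ancestors of dbb4b60: {4b79608, dbb4b60}.
7cd4174 is not in that set, so it is not an ancestor of dbb4b60.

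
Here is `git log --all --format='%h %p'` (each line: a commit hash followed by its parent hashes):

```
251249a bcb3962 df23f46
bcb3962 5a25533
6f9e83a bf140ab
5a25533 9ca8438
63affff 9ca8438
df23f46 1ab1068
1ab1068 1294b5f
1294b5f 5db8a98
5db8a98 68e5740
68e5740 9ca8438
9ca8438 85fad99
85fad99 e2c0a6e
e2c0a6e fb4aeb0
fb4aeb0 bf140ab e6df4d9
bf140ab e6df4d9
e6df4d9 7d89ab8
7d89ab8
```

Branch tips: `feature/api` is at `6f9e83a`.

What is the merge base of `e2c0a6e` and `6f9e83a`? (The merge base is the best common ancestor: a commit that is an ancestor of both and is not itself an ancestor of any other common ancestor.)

Ancestors of e2c0a6e: {7d89ab8, bf140ab, e2c0a6e, e6df4d9, fb4aeb0}.
Ancestors of 6f9e83a: {6f9e83a, 7d89ab8, bf140ab, e6df4d9}.
Common ancestors: {7d89ab8, bf140ab, e6df4d9}.
Among these, bf140ab is not an ancestor of any other common ancestor — it is the merge base.

bf140ab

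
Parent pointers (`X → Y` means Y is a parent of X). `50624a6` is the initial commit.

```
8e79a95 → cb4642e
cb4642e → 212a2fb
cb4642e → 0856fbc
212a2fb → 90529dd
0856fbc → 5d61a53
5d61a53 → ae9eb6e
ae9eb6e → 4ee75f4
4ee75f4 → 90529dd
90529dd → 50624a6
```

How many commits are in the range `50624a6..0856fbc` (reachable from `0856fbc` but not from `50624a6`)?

Reachable from 0856fbc: {0856fbc, 4ee75f4, 50624a6, 5d61a53, 90529dd, ae9eb6e}.
Reachable from 50624a6: {50624a6}.
In 0856fbc's history but not 50624a6's: {0856fbc, 4ee75f4, 5d61a53, 90529dd, ae9eb6e} — 5 commits.

5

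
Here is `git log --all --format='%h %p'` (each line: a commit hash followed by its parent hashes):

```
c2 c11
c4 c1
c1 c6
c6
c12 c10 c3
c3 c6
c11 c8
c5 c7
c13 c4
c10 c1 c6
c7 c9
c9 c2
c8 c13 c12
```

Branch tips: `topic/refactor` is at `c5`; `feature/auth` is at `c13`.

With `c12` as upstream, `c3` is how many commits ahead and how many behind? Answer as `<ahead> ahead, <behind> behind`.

Reachable from c3: {c3, c6}.
Reachable from c12: {c1, c10, c12, c3, c6}.
Only in c3's history (ahead): {} — 0.
Only in c12's history (behind): {c1, c10, c12} — 3.

0 ahead, 3 behind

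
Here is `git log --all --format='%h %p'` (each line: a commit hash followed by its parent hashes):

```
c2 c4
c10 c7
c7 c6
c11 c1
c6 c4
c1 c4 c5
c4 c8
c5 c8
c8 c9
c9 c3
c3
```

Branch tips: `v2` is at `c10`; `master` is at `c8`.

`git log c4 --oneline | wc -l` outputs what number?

4

Walking parent pointers from c4: reachable set = {c3, c4, c8, c9}.
That is 4 commits.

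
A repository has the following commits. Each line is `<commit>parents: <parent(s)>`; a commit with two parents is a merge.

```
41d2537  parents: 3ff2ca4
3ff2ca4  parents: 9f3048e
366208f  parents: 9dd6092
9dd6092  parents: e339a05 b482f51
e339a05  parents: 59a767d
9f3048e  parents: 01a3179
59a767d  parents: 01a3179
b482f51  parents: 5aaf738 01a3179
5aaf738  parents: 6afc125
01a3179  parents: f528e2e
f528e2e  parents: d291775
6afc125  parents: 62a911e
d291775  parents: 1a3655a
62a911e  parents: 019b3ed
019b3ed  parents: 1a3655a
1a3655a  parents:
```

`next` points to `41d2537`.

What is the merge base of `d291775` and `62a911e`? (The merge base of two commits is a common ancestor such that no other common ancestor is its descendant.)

1a3655a

Ancestors of d291775: {1a3655a, d291775}.
Ancestors of 62a911e: {019b3ed, 1a3655a, 62a911e}.
Common ancestors: {1a3655a}.
The only common ancestor is 1a3655a, so it is the merge base.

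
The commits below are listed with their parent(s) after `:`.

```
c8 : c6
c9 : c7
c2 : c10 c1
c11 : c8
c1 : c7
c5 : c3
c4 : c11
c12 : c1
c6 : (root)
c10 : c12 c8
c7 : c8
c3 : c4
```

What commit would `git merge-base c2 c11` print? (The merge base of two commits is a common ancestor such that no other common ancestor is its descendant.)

c8

Ancestors of c2: {c1, c10, c12, c2, c6, c7, c8}.
Ancestors of c11: {c11, c6, c8}.
Common ancestors: {c6, c8}.
Among these, c8 is not an ancestor of any other common ancestor — it is the merge base.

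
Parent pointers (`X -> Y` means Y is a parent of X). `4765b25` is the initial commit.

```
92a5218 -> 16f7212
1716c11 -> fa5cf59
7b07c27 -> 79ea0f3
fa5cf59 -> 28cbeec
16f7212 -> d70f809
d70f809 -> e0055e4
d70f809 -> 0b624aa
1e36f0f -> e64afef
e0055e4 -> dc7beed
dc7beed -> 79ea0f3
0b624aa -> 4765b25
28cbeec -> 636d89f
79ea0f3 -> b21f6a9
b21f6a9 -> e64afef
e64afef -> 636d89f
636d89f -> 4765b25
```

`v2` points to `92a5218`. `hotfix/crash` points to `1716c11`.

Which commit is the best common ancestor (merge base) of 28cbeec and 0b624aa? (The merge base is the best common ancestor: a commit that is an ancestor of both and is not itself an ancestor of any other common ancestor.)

4765b25

Ancestors of 28cbeec: {28cbeec, 4765b25, 636d89f}.
Ancestors of 0b624aa: {0b624aa, 4765b25}.
Common ancestors: {4765b25}.
The only common ancestor is 4765b25, so it is the merge base.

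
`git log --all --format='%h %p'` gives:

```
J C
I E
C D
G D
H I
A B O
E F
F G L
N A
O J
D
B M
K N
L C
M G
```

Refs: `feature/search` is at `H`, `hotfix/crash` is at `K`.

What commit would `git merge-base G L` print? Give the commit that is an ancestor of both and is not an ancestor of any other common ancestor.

Ancestors of G: {D, G}.
Ancestors of L: {C, D, L}.
Common ancestors: {D}.
The only common ancestor is D, so it is the merge base.

D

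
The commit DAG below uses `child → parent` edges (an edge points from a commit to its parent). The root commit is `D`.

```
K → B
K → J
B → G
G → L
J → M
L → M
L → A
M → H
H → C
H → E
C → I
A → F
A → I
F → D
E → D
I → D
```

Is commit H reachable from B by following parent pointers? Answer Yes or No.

Yes

Ancestors of B (commits reachable by following parents): {A, B, C, D, E, F, G, H, I, L, M}.
H is in that set, so it is an ancestor of B.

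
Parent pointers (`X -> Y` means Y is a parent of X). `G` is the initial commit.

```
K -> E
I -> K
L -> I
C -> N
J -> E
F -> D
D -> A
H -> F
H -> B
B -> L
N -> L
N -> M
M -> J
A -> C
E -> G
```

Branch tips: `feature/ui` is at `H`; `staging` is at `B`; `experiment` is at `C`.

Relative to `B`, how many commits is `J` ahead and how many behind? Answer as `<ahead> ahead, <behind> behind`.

Reachable from J: {E, G, J}.
Reachable from B: {B, E, G, I, K, L}.
Only in J's history (ahead): {J} — 1.
Only in B's history (behind): {B, I, K, L} — 4.

1 ahead, 4 behind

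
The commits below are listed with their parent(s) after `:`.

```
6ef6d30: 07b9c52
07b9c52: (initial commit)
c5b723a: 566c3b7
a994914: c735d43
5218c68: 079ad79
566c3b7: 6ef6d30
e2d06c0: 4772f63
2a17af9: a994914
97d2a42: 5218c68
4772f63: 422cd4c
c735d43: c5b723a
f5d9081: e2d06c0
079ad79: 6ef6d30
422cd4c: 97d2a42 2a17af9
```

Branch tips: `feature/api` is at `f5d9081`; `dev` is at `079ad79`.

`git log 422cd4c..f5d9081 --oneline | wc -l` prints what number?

Reachable from f5d9081: {079ad79, 07b9c52, 2a17af9, 422cd4c, 4772f63, 5218c68, 566c3b7, 6ef6d30, 97d2a42, a994914, c5b723a, c735d43, e2d06c0, f5d9081}.
Reachable from 422cd4c: {079ad79, 07b9c52, 2a17af9, 422cd4c, 5218c68, 566c3b7, 6ef6d30, 97d2a42, a994914, c5b723a, c735d43}.
In f5d9081's history but not 422cd4c's: {4772f63, e2d06c0, f5d9081} — 3 commits.

3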